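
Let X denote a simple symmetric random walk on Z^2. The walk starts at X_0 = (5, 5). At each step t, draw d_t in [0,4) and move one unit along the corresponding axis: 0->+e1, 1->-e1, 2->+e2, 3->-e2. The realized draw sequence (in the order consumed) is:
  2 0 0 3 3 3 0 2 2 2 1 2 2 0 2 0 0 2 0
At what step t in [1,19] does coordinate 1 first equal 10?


t=0: X=(5, 5), d=2 → +e2, X_1=(5, 6)
t=1: X=(5, 6), d=0 → +e1, X_2=(6, 6)
t=2: X=(6, 6), d=0 → +e1, X_3=(7, 6)
t=3: X=(7, 6), d=3 → -e2, X_4=(7, 5)
t=4: X=(7, 5), d=3 → -e2, X_5=(7, 4)
t=5: X=(7, 4), d=3 → -e2, X_6=(7, 3)
t=6: X=(7, 3), d=0 → +e1, X_7=(8, 3)
t=7: X=(8, 3), d=2 → +e2, X_8=(8, 4)
t=8: X=(8, 4), d=2 → +e2, X_9=(8, 5)
t=9: X=(8, 5), d=2 → +e2, X_10=(8, 6)
t=10: X=(8, 6), d=1 → -e1, X_11=(7, 6)
t=11: X=(7, 6), d=2 → +e2, X_12=(7, 7)
t=12: X=(7, 7), d=2 → +e2, X_13=(7, 8)
t=13: X=(7, 8), d=0 → +e1, X_14=(8, 8)
t=14: X=(8, 8), d=2 → +e2, X_15=(8, 9)
t=15: X=(8, 9), d=0 → +e1, X_16=(9, 9)
t=16: X=(9, 9), d=0 → +e1, X_17=(10, 9)
t=17: X=(10, 9), d=2 → +e2, X_18=(10, 10)
t=18: X=(10, 10), d=0 → +e1, X_19=(11, 10)

17


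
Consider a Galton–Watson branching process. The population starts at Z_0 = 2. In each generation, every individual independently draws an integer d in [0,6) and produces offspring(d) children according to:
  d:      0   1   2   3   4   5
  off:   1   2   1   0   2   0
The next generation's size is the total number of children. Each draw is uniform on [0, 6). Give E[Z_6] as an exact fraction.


2

Outcome values over d=0..5: [1, 2, 1, 0, 2, 0]
Σy = 6, Σy² = 10, M = 6
μ = 6/6 = 1,  σ² = 10/6 − (1)² = 2/3
E[Z_0] = 2
E[Z_1] = 1·E[Z_0] = 2
E[Z_2] = 1·E[Z_1] = 2
E[Z_3] = 1·E[Z_2] = 2
E[Z_4] = 1·E[Z_3] = 2
E[Z_5] = 1·E[Z_4] = 2
E[Z_6] = 1·E[Z_5] = 2


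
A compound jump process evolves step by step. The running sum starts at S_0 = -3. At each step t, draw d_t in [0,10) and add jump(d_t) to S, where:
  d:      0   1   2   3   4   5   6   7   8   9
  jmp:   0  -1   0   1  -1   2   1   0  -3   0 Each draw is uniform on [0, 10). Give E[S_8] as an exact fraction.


-19/5

Outcome values over d=0..9: [0, -1, 0, 1, -1, 2, 1, 0, -3, 0]
Σy = -1, Σy² = 17, M = 10
μ = -1/10 = -1/10,  σ² = 17/10 − (-1/10)² = 169/100
E[S_8] = -3 + 8·(-1/10) = -19/5


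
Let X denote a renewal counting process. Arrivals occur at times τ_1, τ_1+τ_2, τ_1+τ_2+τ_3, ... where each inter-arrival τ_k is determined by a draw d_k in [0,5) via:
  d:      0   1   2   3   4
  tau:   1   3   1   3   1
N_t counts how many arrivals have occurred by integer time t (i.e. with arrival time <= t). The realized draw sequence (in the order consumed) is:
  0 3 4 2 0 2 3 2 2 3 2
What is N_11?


7

draw d_1=0: τ_1=1, arrival time A_1=1
draw d_2=3: τ_2=3, arrival time A_2=4
draw d_3=4: τ_3=1, arrival time A_3=5
draw d_4=2: τ_4=1, arrival time A_4=6
draw d_5=0: τ_5=1, arrival time A_5=7
draw d_6=2: τ_6=1, arrival time A_6=8
draw d_7=3: τ_7=3, arrival time A_7=11
draw d_8=2: τ_8=1, arrival time A_8=12
draw d_9=2: τ_9=1, arrival time A_9=13
draw d_10=3: τ_10=3, arrival time A_10=16
draw d_11=2: τ_11=1, arrival time A_11=17
N_t over t=0..11: 0:0 1:1 2:1 3:1 4:2 5:3 6:4 7:5 8:6 9:6 10:6 11:7


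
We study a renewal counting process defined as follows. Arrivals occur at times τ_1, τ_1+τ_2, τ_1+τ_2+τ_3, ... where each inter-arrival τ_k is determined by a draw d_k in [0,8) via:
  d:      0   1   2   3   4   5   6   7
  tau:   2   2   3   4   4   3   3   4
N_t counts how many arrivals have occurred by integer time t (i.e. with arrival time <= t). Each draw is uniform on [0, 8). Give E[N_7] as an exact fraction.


Inter-arrival values over d=0..7: [2, 2, 3, 4, 4, 3, 3, 4]
Each d has probability 1/8, so the pmf of τ is: f(2) = 1/4, f(3) = 3/8, f(4) = 3/8
Renewal equation for m(n) = E[N_n]: condition on τ_1 = k (if k <= n, one arrival plus a fresh copy on the remaining n−k steps): m(n) = F(n) + Σ_{k<=n} f(k)·m(n−k), where F(n) = P(τ <= n) and m(0) = 0
m(1) = F(1) = 0
m(2) = F(2) = 1/4
m(3) = F(3) = 5/8
m(4) = F(4) + f(2)·m(2) = 1 + 1/4·1/4 = 17/16
m(5) = F(5) + f(2)·m(3) + f(3)·m(2) = 1 + 1/4·5/8 + 3/8·1/4 = 5/4
m(6) = F(6) + f(2)·m(4) + f(3)·m(3) + f(4)·m(2) = 1 + 1/4·17/16 + 3/8·5/8 + 3/8·1/4 = 51/32
m(7) = F(7) + f(2)·m(5) + f(3)·m(4) + f(4)·m(3) = 1 + 1/4·5/4 + 3/8·17/16 + 3/8·5/8 = 249/128
E[N_7] = m(7) = 249/128

249/128


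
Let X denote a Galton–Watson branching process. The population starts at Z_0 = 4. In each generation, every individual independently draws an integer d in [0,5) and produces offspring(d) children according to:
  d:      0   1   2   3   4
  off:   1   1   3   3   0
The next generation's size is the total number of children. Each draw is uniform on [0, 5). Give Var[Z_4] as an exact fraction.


Outcome values over d=0..4: [1, 1, 3, 3, 0]
Σy = 8, Σy² = 20, M = 5
μ = 8/5 = 8/5,  σ² = 20/5 − (8/5)² = 36/25
V_0 = 0, E_0 = 4
V_1 = 36/25·E_0 + (8/5)²·V_0 = 144/25;  E_1 = 32/5
V_2 = 36/25·E_1 + (8/5)²·V_1 = 14976/625;  E_2 = 256/25
V_3 = 36/25·E_2 + (8/5)²·V_2 = 1188864/15625;  E_3 = 2048/125
V_4 = 36/25·E_3 + (8/5)²·V_3 = 85303296/390625;  E_4 = 16384/625

85303296/390625


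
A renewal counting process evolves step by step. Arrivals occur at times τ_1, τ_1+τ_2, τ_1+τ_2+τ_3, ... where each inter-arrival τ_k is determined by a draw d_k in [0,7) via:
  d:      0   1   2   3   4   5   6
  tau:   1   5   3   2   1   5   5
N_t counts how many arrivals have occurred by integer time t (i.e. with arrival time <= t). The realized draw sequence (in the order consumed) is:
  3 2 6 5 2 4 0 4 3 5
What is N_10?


draw d_1=3: τ_1=2, arrival time A_1=2
draw d_2=2: τ_2=3, arrival time A_2=5
draw d_3=6: τ_3=5, arrival time A_3=10
draw d_4=5: τ_4=5, arrival time A_4=15
draw d_5=2: τ_5=3, arrival time A_5=18
draw d_6=4: τ_6=1, arrival time A_6=19
draw d_7=0: τ_7=1, arrival time A_7=20
draw d_8=4: τ_8=1, arrival time A_8=21
draw d_9=3: τ_9=2, arrival time A_9=23
draw d_10=5: τ_10=5, arrival time A_10=28
N_t over t=0..10: 0:0 1:0 2:1 3:1 4:1 5:2 6:2 7:2 8:2 9:2 10:3

3


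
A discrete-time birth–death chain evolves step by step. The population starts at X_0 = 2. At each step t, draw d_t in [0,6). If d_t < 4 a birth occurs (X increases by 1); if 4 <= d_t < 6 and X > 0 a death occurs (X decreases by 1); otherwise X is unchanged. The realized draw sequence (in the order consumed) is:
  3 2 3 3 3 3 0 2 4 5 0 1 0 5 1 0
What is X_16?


t=0: X=2, d=3 → birth, X_1=3
t=1: X=3, d=2 → birth, X_2=4
t=2: X=4, d=3 → birth, X_3=5
t=3: X=5, d=3 → birth, X_4=6
t=4: X=6, d=3 → birth, X_5=7
t=5: X=7, d=3 → birth, X_6=8
t=6: X=8, d=0 → birth, X_7=9
t=7: X=9, d=2 → birth, X_8=10
t=8: X=10, d=4 → death, X_9=9
t=9: X=9, d=5 → death, X_10=8
t=10: X=8, d=0 → birth, X_11=9
t=11: X=9, d=1 → birth, X_12=10
t=12: X=10, d=0 → birth, X_13=11
t=13: X=11, d=5 → death, X_14=10
t=14: X=10, d=1 → birth, X_15=11
t=15: X=11, d=0 → birth, X_16=12

12


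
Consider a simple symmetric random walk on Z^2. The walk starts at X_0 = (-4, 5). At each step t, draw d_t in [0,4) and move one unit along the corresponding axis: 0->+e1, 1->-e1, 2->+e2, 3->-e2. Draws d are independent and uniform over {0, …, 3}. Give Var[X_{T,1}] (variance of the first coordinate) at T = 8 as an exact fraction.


Outcome values over d=0..3: [1, -1, 0, 0]
Σy = 0, Σy² = 2, M = 4
μ = 0/4 = 0,  σ² = 2/4 − (0)² = 1/2
Independent increments: Var[X_8] = 8·σ² = 8·(1/2) = 4

4


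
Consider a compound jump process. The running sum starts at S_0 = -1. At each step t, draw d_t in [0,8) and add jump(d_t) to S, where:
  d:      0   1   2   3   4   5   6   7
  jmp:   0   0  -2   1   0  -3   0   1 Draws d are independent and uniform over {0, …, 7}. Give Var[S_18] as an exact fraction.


999/32

Outcome values over d=0..7: [0, 0, -2, 1, 0, -3, 0, 1]
Σy = -3, Σy² = 15, M = 8
μ = -3/8 = -3/8,  σ² = 15/8 − (-3/8)² = 111/64
Independent increments: Var[S_18] = 18·σ² = 18·(111/64) = 999/32


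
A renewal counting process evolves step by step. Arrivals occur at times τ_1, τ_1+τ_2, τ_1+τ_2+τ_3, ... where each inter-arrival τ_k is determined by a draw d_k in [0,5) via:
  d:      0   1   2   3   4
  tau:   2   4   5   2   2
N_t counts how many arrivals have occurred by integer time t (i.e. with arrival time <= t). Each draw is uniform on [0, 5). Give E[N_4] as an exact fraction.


Inter-arrival values over d=0..4: [2, 4, 5, 2, 2]
Each d has probability 1/5, so the pmf of τ is: f(2) = 3/5, f(4) = 1/5, f(5) = 1/5
Renewal equation for m(n) = E[N_n]: condition on τ_1 = k (if k <= n, one arrival plus a fresh copy on the remaining n−k steps): m(n) = F(n) + Σ_{k<=n} f(k)·m(n−k), where F(n) = P(τ <= n) and m(0) = 0
m(1) = F(1) = 0
m(2) = F(2) = 3/5
m(3) = F(3) = 3/5
m(4) = F(4) + f(2)·m(2) = 4/5 + 3/5·3/5 = 29/25
E[N_4] = m(4) = 29/25

29/25


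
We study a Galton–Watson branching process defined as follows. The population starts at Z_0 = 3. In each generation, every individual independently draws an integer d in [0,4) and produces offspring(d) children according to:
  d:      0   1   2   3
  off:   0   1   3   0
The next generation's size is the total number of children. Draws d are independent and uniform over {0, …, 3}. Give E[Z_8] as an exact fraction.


3

Outcome values over d=0..3: [0, 1, 3, 0]
Σy = 4, Σy² = 10, M = 4
μ = 4/4 = 1,  σ² = 10/4 − (1)² = 3/2
E[Z_0] = 3
E[Z_1] = 1·E[Z_0] = 3
E[Z_2] = 1·E[Z_1] = 3
E[Z_3] = 1·E[Z_2] = 3
E[Z_4] = 1·E[Z_3] = 3
E[Z_5] = 1·E[Z_4] = 3
E[Z_6] = 1·E[Z_5] = 3
E[Z_7] = 1·E[Z_6] = 3
E[Z_8] = 1·E[Z_7] = 3


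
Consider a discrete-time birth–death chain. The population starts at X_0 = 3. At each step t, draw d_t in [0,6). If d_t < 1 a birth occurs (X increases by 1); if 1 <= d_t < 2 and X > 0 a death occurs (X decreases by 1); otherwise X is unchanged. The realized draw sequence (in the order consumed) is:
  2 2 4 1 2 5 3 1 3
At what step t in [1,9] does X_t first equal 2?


t=0: X=3, d=2 → hold, X_1=3
t=1: X=3, d=2 → hold, X_2=3
t=2: X=3, d=4 → hold, X_3=3
t=3: X=3, d=1 → death, X_4=2
t=4: X=2, d=2 → hold, X_5=2
t=5: X=2, d=5 → hold, X_6=2
t=6: X=2, d=3 → hold, X_7=2
t=7: X=2, d=1 → death, X_8=1
t=8: X=1, d=3 → hold, X_9=1

4


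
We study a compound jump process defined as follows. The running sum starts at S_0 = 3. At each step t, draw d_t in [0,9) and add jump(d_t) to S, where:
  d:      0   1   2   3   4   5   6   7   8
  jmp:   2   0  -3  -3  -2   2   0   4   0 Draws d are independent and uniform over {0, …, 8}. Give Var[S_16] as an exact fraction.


Outcome values over d=0..8: [2, 0, -3, -3, -2, 2, 0, 4, 0]
Σy = 0, Σy² = 46, M = 9
μ = 0/9 = 0,  σ² = 46/9 − (0)² = 46/9
Independent increments: Var[S_16] = 16·σ² = 16·(46/9) = 736/9

736/9


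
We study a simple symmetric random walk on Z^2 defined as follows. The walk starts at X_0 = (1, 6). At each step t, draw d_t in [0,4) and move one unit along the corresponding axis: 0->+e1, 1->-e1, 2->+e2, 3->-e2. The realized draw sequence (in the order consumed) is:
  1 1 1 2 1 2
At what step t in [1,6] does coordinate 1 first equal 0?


t=0: X=(1, 6), d=1 → -e1, X_1=(0, 6)
t=1: X=(0, 6), d=1 → -e1, X_2=(-1, 6)
t=2: X=(-1, 6), d=1 → -e1, X_3=(-2, 6)
t=3: X=(-2, 6), d=2 → +e2, X_4=(-2, 7)
t=4: X=(-2, 7), d=1 → -e1, X_5=(-3, 7)
t=5: X=(-3, 7), d=2 → +e2, X_6=(-3, 8)

1


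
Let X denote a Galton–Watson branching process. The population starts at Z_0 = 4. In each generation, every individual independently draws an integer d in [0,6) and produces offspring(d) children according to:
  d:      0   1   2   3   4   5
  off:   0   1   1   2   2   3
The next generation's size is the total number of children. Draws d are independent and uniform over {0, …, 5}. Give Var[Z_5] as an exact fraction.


62667/256

Outcome values over d=0..5: [0, 1, 1, 2, 2, 3]
Σy = 9, Σy² = 19, M = 6
μ = 9/6 = 3/2,  σ² = 19/6 − (3/2)² = 11/12
V_0 = 0, E_0 = 4
V_1 = 11/12·E_0 + (3/2)²·V_0 = 11/3;  E_1 = 6
V_2 = 11/12·E_1 + (3/2)²·V_1 = 55/4;  E_2 = 9
V_3 = 11/12·E_2 + (3/2)²·V_2 = 627/16;  E_3 = 27/2
V_4 = 11/12·E_3 + (3/2)²·V_3 = 6435/64;  E_4 = 81/4
V_5 = 11/12·E_4 + (3/2)²·V_4 = 62667/256;  E_5 = 243/8


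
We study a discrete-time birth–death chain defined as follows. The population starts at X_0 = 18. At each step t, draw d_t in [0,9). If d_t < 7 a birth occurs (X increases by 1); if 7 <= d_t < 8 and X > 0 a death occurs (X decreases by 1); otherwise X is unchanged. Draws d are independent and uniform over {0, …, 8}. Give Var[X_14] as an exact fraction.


X can drop by at most 1 per step and X_0 = 18 > T = 14, so X_t >= 18 − t >= 4 > 0 for every t <= 14: the floor at 0 (the 'and X > 0' condition) never binds. Hence X_14 = X_0 + Σ_{t<14} Y_t with i.i.d. increments Y_t = y(d_t) ∈ {+1, −1, 0}.
Outcome values over d=0..8: [1, 1, 1, 1, 1, 1, 1, -1, 0]
Σy = 6, Σy² = 8, M = 9
μ = 6/9 = 2/3,  σ² = 8/9 − (2/3)² = 4/9
Independent increments: Var[X_14] = 14·σ² = 14·(4/9) = 56/9

56/9


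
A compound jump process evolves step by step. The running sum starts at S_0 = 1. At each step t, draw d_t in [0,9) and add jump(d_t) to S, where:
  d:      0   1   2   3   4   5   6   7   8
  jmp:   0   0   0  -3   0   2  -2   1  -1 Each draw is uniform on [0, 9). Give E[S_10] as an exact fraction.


Outcome values over d=0..8: [0, 0, 0, -3, 0, 2, -2, 1, -1]
Σy = -3, Σy² = 19, M = 9
μ = -3/9 = -1/3,  σ² = 19/9 − (-1/3)² = 2
E[S_10] = 1 + 10·(-1/3) = -7/3

-7/3


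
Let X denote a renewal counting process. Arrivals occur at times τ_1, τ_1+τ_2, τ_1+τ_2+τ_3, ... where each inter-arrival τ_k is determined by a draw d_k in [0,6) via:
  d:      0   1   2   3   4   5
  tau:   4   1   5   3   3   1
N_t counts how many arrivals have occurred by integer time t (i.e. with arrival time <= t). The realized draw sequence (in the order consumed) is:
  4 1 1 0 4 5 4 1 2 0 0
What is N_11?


4

draw d_1=4: τ_1=3, arrival time A_1=3
draw d_2=1: τ_2=1, arrival time A_2=4
draw d_3=1: τ_3=1, arrival time A_3=5
draw d_4=0: τ_4=4, arrival time A_4=9
draw d_5=4: τ_5=3, arrival time A_5=12
draw d_6=5: τ_6=1, arrival time A_6=13
draw d_7=4: τ_7=3, arrival time A_7=16
draw d_8=1: τ_8=1, arrival time A_8=17
draw d_9=2: τ_9=5, arrival time A_9=22
draw d_10=0: τ_10=4, arrival time A_10=26
draw d_11=0: τ_11=4, arrival time A_11=30
N_t over t=0..11: 0:0 1:0 2:0 3:1 4:2 5:3 6:3 7:3 8:3 9:4 10:4 11:4


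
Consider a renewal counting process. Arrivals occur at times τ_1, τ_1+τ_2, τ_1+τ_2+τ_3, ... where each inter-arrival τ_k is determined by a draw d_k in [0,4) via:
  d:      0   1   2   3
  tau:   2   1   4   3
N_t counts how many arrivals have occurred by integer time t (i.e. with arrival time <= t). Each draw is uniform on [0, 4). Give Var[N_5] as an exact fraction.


Inter-arrival values over d=0..3: [2, 1, 4, 3]
Each d has probability 1/4, so the pmf of τ is: f(1) = 1/4, f(2) = 1/4, f(3) = 1/4, f(4) = 1/4
Let p_n(j) = P(N_n = j), with p_0 = [1]. Condition on τ_1: p_n(0) = P(τ > n), and for j >= 1, p_n(j) = Σ_{k<=n} f(k)·p_{n−k}(j−1)
p_1 = [3/4, 1/4]  (j = 0..1)
p_2 = [1/2, 7/16, 1/16]  (j = 0..2)
p_3 = [1/4, 9/16, 11/64, 1/64]  (j = 0..3)
p_4 = [0, 5/8, 5/16, 15/256, 1/256]  (j = 0..4)
p_5 = [0, 3/8, 15/32, 35/256, 19/1024, 1/1024]  (j = 0..5)
E[N_5] = Σ j·p_5(j) = 1845/1024;  E[N_5²] = Σ j²·p_5(j) = 3893/1024
Var[N_5] = 3893/1024 − (1845/1024)² = 582407/1048576

582407/1048576


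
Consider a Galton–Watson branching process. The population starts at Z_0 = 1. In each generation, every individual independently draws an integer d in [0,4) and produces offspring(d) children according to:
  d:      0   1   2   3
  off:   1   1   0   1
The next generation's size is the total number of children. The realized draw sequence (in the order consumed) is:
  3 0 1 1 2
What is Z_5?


gen 0: Z_0=1, draws=[3], offspring=[1], Z_1=1
gen 1: Z_1=1, draws=[0], offspring=[1], Z_2=1
gen 2: Z_2=1, draws=[1], offspring=[1], Z_3=1
gen 3: Z_3=1, draws=[1], offspring=[1], Z_4=1
gen 4: Z_4=1, draws=[2], offspring=[0], Z_5=0

0


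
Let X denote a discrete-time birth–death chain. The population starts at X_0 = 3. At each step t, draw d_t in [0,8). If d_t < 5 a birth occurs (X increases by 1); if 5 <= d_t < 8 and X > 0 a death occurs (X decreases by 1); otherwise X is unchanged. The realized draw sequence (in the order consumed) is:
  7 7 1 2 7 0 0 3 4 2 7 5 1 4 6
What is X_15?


t=0: X=3, d=7 → death, X_1=2
t=1: X=2, d=7 → death, X_2=1
t=2: X=1, d=1 → birth, X_3=2
t=3: X=2, d=2 → birth, X_4=3
t=4: X=3, d=7 → death, X_5=2
t=5: X=2, d=0 → birth, X_6=3
t=6: X=3, d=0 → birth, X_7=4
t=7: X=4, d=3 → birth, X_8=5
t=8: X=5, d=4 → birth, X_9=6
t=9: X=6, d=2 → birth, X_10=7
t=10: X=7, d=7 → death, X_11=6
t=11: X=6, d=5 → death, X_12=5
t=12: X=5, d=1 → birth, X_13=6
t=13: X=6, d=4 → birth, X_14=7
t=14: X=7, d=6 → death, X_15=6

6


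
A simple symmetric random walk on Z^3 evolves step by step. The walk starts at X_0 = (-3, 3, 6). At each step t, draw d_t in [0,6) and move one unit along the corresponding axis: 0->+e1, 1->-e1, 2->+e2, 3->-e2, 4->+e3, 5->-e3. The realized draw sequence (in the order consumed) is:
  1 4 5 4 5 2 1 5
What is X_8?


(-5, 4, 5)

t=0: X=(-3, 3, 6), d=1 → -e1, X_1=(-4, 3, 6)
t=1: X=(-4, 3, 6), d=4 → +e3, X_2=(-4, 3, 7)
t=2: X=(-4, 3, 7), d=5 → -e3, X_3=(-4, 3, 6)
t=3: X=(-4, 3, 6), d=4 → +e3, X_4=(-4, 3, 7)
t=4: X=(-4, 3, 7), d=5 → -e3, X_5=(-4, 3, 6)
t=5: X=(-4, 3, 6), d=2 → +e2, X_6=(-4, 4, 6)
t=6: X=(-4, 4, 6), d=1 → -e1, X_7=(-5, 4, 6)
t=7: X=(-5, 4, 6), d=5 → -e3, X_8=(-5, 4, 5)


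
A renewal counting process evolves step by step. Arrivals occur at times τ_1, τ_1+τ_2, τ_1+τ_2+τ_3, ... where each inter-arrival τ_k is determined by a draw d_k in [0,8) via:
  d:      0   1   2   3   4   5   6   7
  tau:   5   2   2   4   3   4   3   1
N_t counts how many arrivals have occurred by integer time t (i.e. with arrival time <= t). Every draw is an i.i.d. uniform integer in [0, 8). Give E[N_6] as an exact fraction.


Inter-arrival values over d=0..7: [5, 2, 2, 4, 3, 4, 3, 1]
Each d has probability 1/8, so the pmf of τ is: f(1) = 1/8, f(2) = 1/4, f(3) = 1/4, f(4) = 1/4, f(5) = 1/8
Renewal equation for m(n) = E[N_n]: condition on τ_1 = k (if k <= n, one arrival plus a fresh copy on the remaining n−k steps): m(n) = F(n) + Σ_{k<=n} f(k)·m(n−k), where F(n) = P(τ <= n) and m(0) = 0
m(1) = F(1) = 1/8
m(2) = F(2) + f(1)·m(1) = 3/8 + 1/8·1/8 = 25/64
m(3) = F(3) + f(1)·m(2) + f(2)·m(1) = 5/8 + 1/8·25/64 + 1/4·1/8 = 361/512
m(4) = F(4) + f(1)·m(3) + f(2)·m(2) + f(3)·m(1) = 7/8 + 1/8·361/512 + 1/4·25/64 + 1/4·1/8 = 4473/4096
m(5) = F(5) + f(1)·m(4) + f(2)·m(3) + f(3)·m(2) + f(4)·m(1) = 1 + 1/8·4473/4096 + 1/4·361/512 + 1/4·25/64 + 1/4·1/8 = 47241/32768
m(6) = F(6) + f(1)·m(5) + f(2)·m(4) + f(3)·m(3) + f(4)·m(2) + f(5)·m(1) = 1 + 1/8·47241/32768 + 1/4·4473/4096 + 1/4·361/512 + 1/4·25/64 + 1/8·1/8 = 456857/262144
E[N_6] = m(6) = 456857/262144

456857/262144


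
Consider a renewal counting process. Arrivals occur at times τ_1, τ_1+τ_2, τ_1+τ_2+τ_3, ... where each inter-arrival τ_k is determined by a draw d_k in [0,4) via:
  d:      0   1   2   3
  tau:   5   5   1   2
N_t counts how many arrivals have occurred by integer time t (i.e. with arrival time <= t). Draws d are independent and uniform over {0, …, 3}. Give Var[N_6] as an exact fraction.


Inter-arrival values over d=0..3: [5, 5, 1, 2]
Each d has probability 1/4, so the pmf of τ is: f(1) = 1/4, f(2) = 1/4, f(5) = 1/2
Let p_n(j) = P(N_n = j), with p_0 = [1]. Condition on τ_1: p_n(0) = P(τ > n), and for j >= 1, p_n(j) = Σ_{k<=n} f(k)·p_{n−k}(j−1)
p_1 = [3/4, 1/4]  (j = 0..1)
p_2 = [1/2, 7/16, 1/16]  (j = 0..2)
p_3 = [1/2, 5/16, 11/64, 1/64]  (j = 0..3)
p_4 = [1/2, 1/4, 3/16, 15/256, 1/256]  (j = 0..4)
p_5 = [0, 3/4, 9/64, 23/256, 19/1024, 1/1024]  (j = 0..5)
p_6 = [0, 1/2, 3/8, 21/256, 19/512, 23/4096, 1/4096]  (j = 0..6)
E[N_6] = Σ j·p_6(j) = 6857/4096;  E[N_6²] = Σ j²·p_6(j) = 14259/4096
Var[N_6] = 14259/4096 − (6857/4096)² = 11386415/16777216

11386415/16777216


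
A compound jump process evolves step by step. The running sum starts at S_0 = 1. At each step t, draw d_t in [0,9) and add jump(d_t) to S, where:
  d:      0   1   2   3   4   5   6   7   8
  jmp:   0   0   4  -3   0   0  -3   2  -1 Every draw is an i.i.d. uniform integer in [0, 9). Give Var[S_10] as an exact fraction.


3500/81

Outcome values over d=0..8: [0, 0, 4, -3, 0, 0, -3, 2, -1]
Σy = -1, Σy² = 39, M = 9
μ = -1/9 = -1/9,  σ² = 39/9 − (-1/9)² = 350/81
Independent increments: Var[S_10] = 10·σ² = 10·(350/81) = 3500/81


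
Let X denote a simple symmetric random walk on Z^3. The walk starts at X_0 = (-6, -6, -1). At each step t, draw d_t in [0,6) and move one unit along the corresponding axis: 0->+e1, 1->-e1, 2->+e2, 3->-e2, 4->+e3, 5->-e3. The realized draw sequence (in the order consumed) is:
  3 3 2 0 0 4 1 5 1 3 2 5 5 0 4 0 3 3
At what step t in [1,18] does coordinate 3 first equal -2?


t=0: X=(-6, -6, -1), d=3 → -e2, X_1=(-6, -7, -1)
t=1: X=(-6, -7, -1), d=3 → -e2, X_2=(-6, -8, -1)
t=2: X=(-6, -8, -1), d=2 → +e2, X_3=(-6, -7, -1)
t=3: X=(-6, -7, -1), d=0 → +e1, X_4=(-5, -7, -1)
t=4: X=(-5, -7, -1), d=0 → +e1, X_5=(-4, -7, -1)
t=5: X=(-4, -7, -1), d=4 → +e3, X_6=(-4, -7, 0)
t=6: X=(-4, -7, 0), d=1 → -e1, X_7=(-5, -7, 0)
t=7: X=(-5, -7, 0), d=5 → -e3, X_8=(-5, -7, -1)
t=8: X=(-5, -7, -1), d=1 → -e1, X_9=(-6, -7, -1)
t=9: X=(-6, -7, -1), d=3 → -e2, X_10=(-6, -8, -1)
t=10: X=(-6, -8, -1), d=2 → +e2, X_11=(-6, -7, -1)
t=11: X=(-6, -7, -1), d=5 → -e3, X_12=(-6, -7, -2)
t=12: X=(-6, -7, -2), d=5 → -e3, X_13=(-6, -7, -3)
t=13: X=(-6, -7, -3), d=0 → +e1, X_14=(-5, -7, -3)
t=14: X=(-5, -7, -3), d=4 → +e3, X_15=(-5, -7, -2)
t=15: X=(-5, -7, -2), d=0 → +e1, X_16=(-4, -7, -2)
t=16: X=(-4, -7, -2), d=3 → -e2, X_17=(-4, -8, -2)
t=17: X=(-4, -8, -2), d=3 → -e2, X_18=(-4, -9, -2)

12


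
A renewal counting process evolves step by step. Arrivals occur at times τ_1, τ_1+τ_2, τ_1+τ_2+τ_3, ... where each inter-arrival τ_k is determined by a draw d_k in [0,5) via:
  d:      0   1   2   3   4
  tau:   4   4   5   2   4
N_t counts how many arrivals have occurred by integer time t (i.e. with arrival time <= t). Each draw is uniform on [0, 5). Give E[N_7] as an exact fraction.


Inter-arrival values over d=0..4: [4, 4, 5, 2, 4]
Each d has probability 1/5, so the pmf of τ is: f(2) = 1/5, f(4) = 3/5, f(5) = 1/5
Renewal equation for m(n) = E[N_n]: condition on τ_1 = k (if k <= n, one arrival plus a fresh copy on the remaining n−k steps): m(n) = F(n) + Σ_{k<=n} f(k)·m(n−k), where F(n) = P(τ <= n) and m(0) = 0
m(1) = F(1) = 0
m(2) = F(2) = 1/5
m(3) = F(3) = 1/5
m(4) = F(4) + f(2)·m(2) = 4/5 + 1/5·1/5 = 21/25
m(5) = F(5) + f(2)·m(3) = 1 + 1/5·1/5 = 26/25
m(6) = F(6) + f(2)·m(4) + f(4)·m(2) = 1 + 1/5·21/25 + 3/5·1/5 = 161/125
m(7) = F(7) + f(2)·m(5) + f(4)·m(3) + f(5)·m(2) = 1 + 1/5·26/25 + 3/5·1/5 + 1/5·1/5 = 171/125
E[N_7] = m(7) = 171/125

171/125


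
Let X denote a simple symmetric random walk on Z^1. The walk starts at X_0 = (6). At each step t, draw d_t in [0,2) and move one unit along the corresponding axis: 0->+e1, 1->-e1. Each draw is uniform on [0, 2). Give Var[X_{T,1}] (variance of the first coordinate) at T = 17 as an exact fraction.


Outcome values over d=0..1: [1, -1]
Σy = 0, Σy² = 2, M = 2
μ = 0/2 = 0,  σ² = 2/2 − (0)² = 1
Independent increments: Var[X_17] = 17·σ² = 17·(1) = 17

17


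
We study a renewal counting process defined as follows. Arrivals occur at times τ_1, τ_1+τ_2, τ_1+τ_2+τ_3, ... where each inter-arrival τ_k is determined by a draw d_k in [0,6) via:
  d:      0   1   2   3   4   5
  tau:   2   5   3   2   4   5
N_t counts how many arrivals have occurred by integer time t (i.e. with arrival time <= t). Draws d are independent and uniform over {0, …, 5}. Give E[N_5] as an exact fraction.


Inter-arrival values over d=0..5: [2, 5, 3, 2, 4, 5]
Each d has probability 1/6, so the pmf of τ is: f(2) = 1/3, f(3) = 1/6, f(4) = 1/6, f(5) = 1/3
Renewal equation for m(n) = E[N_n]: condition on τ_1 = k (if k <= n, one arrival plus a fresh copy on the remaining n−k steps): m(n) = F(n) + Σ_{k<=n} f(k)·m(n−k), where F(n) = P(τ <= n) and m(0) = 0
m(1) = F(1) = 0
m(2) = F(2) = 1/3
m(3) = F(3) = 1/2
m(4) = F(4) + f(2)·m(2) = 2/3 + 1/3·1/3 = 7/9
m(5) = F(5) + f(2)·m(3) + f(3)·m(2) = 1 + 1/3·1/2 + 1/6·1/3 = 11/9
E[N_5] = m(5) = 11/9

11/9


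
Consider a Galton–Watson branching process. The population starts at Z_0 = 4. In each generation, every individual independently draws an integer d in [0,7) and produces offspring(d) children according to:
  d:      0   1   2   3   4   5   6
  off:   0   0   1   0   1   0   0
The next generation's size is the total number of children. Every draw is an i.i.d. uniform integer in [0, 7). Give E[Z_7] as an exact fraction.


Outcome values over d=0..6: [0, 0, 1, 0, 1, 0, 0]
Σy = 2, Σy² = 2, M = 7
μ = 2/7 = 2/7,  σ² = 2/7 − (2/7)² = 10/49
E[Z_0] = 4
E[Z_1] = 2/7·E[Z_0] = 8/7
E[Z_2] = 2/7·E[Z_1] = 16/49
E[Z_3] = 2/7·E[Z_2] = 32/343
E[Z_4] = 2/7·E[Z_3] = 64/2401
E[Z_5] = 2/7·E[Z_4] = 128/16807
E[Z_6] = 2/7·E[Z_5] = 256/117649
E[Z_7] = 2/7·E[Z_6] = 512/823543

512/823543


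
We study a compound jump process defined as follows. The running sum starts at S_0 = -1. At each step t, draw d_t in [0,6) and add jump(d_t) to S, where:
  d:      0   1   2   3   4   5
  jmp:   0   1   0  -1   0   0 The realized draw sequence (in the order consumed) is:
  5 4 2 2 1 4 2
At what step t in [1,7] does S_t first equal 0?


5

t=0: S=-1, d=5, jump=0, S_1=-1
t=1: S=-1, d=4, jump=0, S_2=-1
t=2: S=-1, d=2, jump=0, S_3=-1
t=3: S=-1, d=2, jump=0, S_4=-1
t=4: S=-1, d=1, jump=1, S_5=0
t=5: S=0, d=4, jump=0, S_6=0
t=6: S=0, d=2, jump=0, S_7=0


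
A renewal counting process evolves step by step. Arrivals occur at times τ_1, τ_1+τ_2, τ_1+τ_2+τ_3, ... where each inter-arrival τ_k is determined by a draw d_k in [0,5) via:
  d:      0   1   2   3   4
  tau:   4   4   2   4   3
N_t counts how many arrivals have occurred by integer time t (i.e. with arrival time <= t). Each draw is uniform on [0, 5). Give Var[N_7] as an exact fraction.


Inter-arrival values over d=0..4: [4, 4, 2, 4, 3]
Each d has probability 1/5, so the pmf of τ is: f(2) = 1/5, f(3) = 1/5, f(4) = 3/5
Let p_n(j) = P(N_n = j), with p_0 = [1]. Condition on τ_1: p_n(0) = P(τ > n), and for j >= 1, p_n(j) = Σ_{k<=n} f(k)·p_{n−k}(j−1)
p_1 = [1]  (j = 0)
p_2 = [4/5, 1/5]  (j = 0..1)
p_3 = [3/5, 2/5]  (j = 0..1)
p_4 = [0, 24/25, 1/25]  (j = 0..2)
p_5 = [0, 22/25, 3/25]  (j = 0..2)
p_6 = [0, 3/5, 49/125, 1/125]  (j = 0..3)
p_7 = [0, 9/25, 76/125, 4/125]  (j = 0..3)
E[N_7] = Σ j·p_7(j) = 209/125;  E[N_7²] = Σ j²·p_7(j) = 77/25
Var[N_7] = 77/25 − (209/125)² = 4444/15625

4444/15625


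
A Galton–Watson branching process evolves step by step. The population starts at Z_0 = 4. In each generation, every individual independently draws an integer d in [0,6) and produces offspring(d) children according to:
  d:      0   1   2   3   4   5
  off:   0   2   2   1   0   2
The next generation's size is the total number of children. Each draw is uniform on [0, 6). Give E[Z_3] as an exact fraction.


343/54

Outcome values over d=0..5: [0, 2, 2, 1, 0, 2]
Σy = 7, Σy² = 13, M = 6
μ = 7/6 = 7/6,  σ² = 13/6 − (7/6)² = 29/36
E[Z_0] = 4
E[Z_1] = 7/6·E[Z_0] = 14/3
E[Z_2] = 7/6·E[Z_1] = 49/9
E[Z_3] = 7/6·E[Z_2] = 343/54


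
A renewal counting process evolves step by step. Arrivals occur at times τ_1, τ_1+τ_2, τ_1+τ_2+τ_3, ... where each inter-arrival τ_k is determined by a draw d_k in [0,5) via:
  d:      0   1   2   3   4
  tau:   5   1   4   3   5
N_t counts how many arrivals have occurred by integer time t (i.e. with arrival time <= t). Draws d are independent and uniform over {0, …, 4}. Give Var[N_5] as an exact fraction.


Inter-arrival values over d=0..4: [5, 1, 4, 3, 5]
Each d has probability 1/5, so the pmf of τ is: f(1) = 1/5, f(3) = 1/5, f(4) = 1/5, f(5) = 2/5
Let p_n(j) = P(N_n = j), with p_0 = [1]. Condition on τ_1: p_n(0) = P(τ > n), and for j >= 1, p_n(j) = Σ_{k<=n} f(k)·p_{n−k}(j−1)
p_1 = [4/5, 1/5]  (j = 0..1)
p_2 = [4/5, 4/25, 1/25]  (j = 0..2)
p_3 = [3/5, 9/25, 4/125, 1/125]  (j = 0..3)
p_4 = [2/5, 12/25, 14/125, 4/625, 1/625]  (j = 0..4)
p_5 = [0, 4/5, 21/125, 19/625, 4/3125, 1/3125]  (j = 0..5)
E[N_5] = Σ j·p_5(j) = 3856/3125;  E[N_5²] = Σ j²·p_5(j) = 5544/3125
Var[N_5] = 5544/3125 − (3856/3125)² = 2456264/9765625

2456264/9765625


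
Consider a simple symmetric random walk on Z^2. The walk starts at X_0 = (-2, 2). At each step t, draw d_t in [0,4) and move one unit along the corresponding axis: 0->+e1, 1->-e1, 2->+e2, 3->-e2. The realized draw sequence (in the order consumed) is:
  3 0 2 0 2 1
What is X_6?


(-1, 3)

t=0: X=(-2, 2), d=3 → -e2, X_1=(-2, 1)
t=1: X=(-2, 1), d=0 → +e1, X_2=(-1, 1)
t=2: X=(-1, 1), d=2 → +e2, X_3=(-1, 2)
t=3: X=(-1, 2), d=0 → +e1, X_4=(0, 2)
t=4: X=(0, 2), d=2 → +e2, X_5=(0, 3)
t=5: X=(0, 3), d=1 → -e1, X_6=(-1, 3)


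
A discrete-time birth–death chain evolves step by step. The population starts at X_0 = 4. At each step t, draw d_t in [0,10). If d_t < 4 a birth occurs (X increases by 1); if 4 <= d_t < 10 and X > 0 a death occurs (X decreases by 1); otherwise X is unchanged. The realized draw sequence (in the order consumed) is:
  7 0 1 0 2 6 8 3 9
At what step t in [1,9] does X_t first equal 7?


t=0: X=4, d=7 → death, X_1=3
t=1: X=3, d=0 → birth, X_2=4
t=2: X=4, d=1 → birth, X_3=5
t=3: X=5, d=0 → birth, X_4=6
t=4: X=6, d=2 → birth, X_5=7
t=5: X=7, d=6 → death, X_6=6
t=6: X=6, d=8 → death, X_7=5
t=7: X=5, d=3 → birth, X_8=6
t=8: X=6, d=9 → death, X_9=5

5


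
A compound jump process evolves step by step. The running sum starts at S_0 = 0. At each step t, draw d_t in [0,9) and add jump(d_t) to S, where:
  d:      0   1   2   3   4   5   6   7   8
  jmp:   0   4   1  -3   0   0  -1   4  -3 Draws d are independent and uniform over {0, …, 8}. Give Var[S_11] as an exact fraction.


5104/81

Outcome values over d=0..8: [0, 4, 1, -3, 0, 0, -1, 4, -3]
Σy = 2, Σy² = 52, M = 9
μ = 2/9 = 2/9,  σ² = 52/9 − (2/9)² = 464/81
Independent increments: Var[S_11] = 11·σ² = 11·(464/81) = 5104/81


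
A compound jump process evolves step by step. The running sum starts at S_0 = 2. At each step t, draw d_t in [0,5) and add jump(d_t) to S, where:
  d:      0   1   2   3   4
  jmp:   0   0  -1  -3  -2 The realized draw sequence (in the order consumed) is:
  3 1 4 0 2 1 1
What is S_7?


-4

t=0: S=2, d=3, jump=-3, S_1=-1
t=1: S=-1, d=1, jump=0, S_2=-1
t=2: S=-1, d=4, jump=-2, S_3=-3
t=3: S=-3, d=0, jump=0, S_4=-3
t=4: S=-3, d=2, jump=-1, S_5=-4
t=5: S=-4, d=1, jump=0, S_6=-4
t=6: S=-4, d=1, jump=0, S_7=-4


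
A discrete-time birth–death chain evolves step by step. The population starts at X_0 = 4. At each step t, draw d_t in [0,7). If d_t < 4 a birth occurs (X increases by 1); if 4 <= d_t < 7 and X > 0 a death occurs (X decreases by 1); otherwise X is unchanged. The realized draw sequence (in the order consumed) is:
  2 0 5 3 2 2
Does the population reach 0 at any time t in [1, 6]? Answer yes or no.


t=0: X=4, d=2 → birth, X_1=5
t=1: X=5, d=0 → birth, X_2=6
t=2: X=6, d=5 → death, X_3=5
t=3: X=5, d=3 → birth, X_4=6
t=4: X=6, d=2 → birth, X_5=7
t=5: X=7, d=2 → birth, X_6=8

no


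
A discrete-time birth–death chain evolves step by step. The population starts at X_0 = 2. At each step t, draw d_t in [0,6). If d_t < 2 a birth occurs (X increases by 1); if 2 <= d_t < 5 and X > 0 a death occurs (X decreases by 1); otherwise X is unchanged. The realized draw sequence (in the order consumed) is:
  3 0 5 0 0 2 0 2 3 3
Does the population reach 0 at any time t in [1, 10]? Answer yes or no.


no

t=0: X=2, d=3 → death, X_1=1
t=1: X=1, d=0 → birth, X_2=2
t=2: X=2, d=5 → hold, X_3=2
t=3: X=2, d=0 → birth, X_4=3
t=4: X=3, d=0 → birth, X_5=4
t=5: X=4, d=2 → death, X_6=3
t=6: X=3, d=0 → birth, X_7=4
t=7: X=4, d=2 → death, X_8=3
t=8: X=3, d=3 → death, X_9=2
t=9: X=2, d=3 → death, X_10=1


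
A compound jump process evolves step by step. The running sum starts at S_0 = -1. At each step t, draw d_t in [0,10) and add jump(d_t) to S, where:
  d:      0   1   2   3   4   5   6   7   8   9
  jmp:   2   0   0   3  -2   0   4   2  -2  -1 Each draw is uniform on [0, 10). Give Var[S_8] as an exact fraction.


Outcome values over d=0..9: [2, 0, 0, 3, -2, 0, 4, 2, -2, -1]
Σy = 6, Σy² = 42, M = 10
μ = 6/10 = 3/5,  σ² = 42/10 − (3/5)² = 96/25
Independent increments: Var[S_8] = 8·σ² = 8·(96/25) = 768/25

768/25


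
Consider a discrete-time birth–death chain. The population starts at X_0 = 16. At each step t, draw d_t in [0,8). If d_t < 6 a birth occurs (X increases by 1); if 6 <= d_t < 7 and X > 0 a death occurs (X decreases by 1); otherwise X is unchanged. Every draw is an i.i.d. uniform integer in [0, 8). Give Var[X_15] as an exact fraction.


X can drop by at most 1 per step and X_0 = 16 > T = 15, so X_t >= 16 − t >= 1 > 0 for every t <= 15: the floor at 0 (the 'and X > 0' condition) never binds. Hence X_15 = X_0 + Σ_{t<15} Y_t with i.i.d. increments Y_t = y(d_t) ∈ {+1, −1, 0}.
Outcome values over d=0..7: [1, 1, 1, 1, 1, 1, -1, 0]
Σy = 5, Σy² = 7, M = 8
μ = 5/8 = 5/8,  σ² = 7/8 − (5/8)² = 31/64
Independent increments: Var[X_15] = 15·σ² = 15·(31/64) = 465/64

465/64


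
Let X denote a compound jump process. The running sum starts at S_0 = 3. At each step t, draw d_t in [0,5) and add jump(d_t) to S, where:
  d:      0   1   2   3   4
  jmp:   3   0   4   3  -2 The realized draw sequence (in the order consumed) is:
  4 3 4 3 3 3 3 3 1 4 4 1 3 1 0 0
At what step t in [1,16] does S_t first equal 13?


t=0: S=3, d=4, jump=-2, S_1=1
t=1: S=1, d=3, jump=3, S_2=4
t=2: S=4, d=4, jump=-2, S_3=2
t=3: S=2, d=3, jump=3, S_4=5
t=4: S=5, d=3, jump=3, S_5=8
t=5: S=8, d=3, jump=3, S_6=11
t=6: S=11, d=3, jump=3, S_7=14
t=7: S=14, d=3, jump=3, S_8=17
t=8: S=17, d=1, jump=0, S_9=17
t=9: S=17, d=4, jump=-2, S_10=15
t=10: S=15, d=4, jump=-2, S_11=13
t=11: S=13, d=1, jump=0, S_12=13
t=12: S=13, d=3, jump=3, S_13=16
t=13: S=16, d=1, jump=0, S_14=16
t=14: S=16, d=0, jump=3, S_15=19
t=15: S=19, d=0, jump=3, S_16=22

11


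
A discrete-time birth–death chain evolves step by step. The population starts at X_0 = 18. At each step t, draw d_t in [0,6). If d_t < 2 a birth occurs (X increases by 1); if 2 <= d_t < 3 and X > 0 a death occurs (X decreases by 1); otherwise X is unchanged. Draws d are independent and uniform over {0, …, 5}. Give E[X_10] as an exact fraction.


59/3

X can drop by at most 1 per step and X_0 = 18 > T = 10, so X_t >= 18 − t >= 8 > 0 for every t <= 10: the floor at 0 (the 'and X > 0' condition) never binds. Hence X_10 = X_0 + Σ_{t<10} Y_t with i.i.d. increments Y_t = y(d_t) ∈ {+1, −1, 0}.
Outcome values over d=0..5: [1, 1, -1, 0, 0, 0]
Σy = 1, Σy² = 3, M = 6
μ = 1/6 = 1/6,  σ² = 3/6 − (1/6)² = 17/36
E[X_10] = 18 + 10·(1/6) = 59/3


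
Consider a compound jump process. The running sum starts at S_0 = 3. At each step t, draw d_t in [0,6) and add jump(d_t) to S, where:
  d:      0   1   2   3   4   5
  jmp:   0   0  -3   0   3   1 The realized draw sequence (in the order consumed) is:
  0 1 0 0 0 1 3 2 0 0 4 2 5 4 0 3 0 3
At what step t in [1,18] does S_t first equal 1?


13

t=0: S=3, d=0, jump=0, S_1=3
t=1: S=3, d=1, jump=0, S_2=3
t=2: S=3, d=0, jump=0, S_3=3
t=3: S=3, d=0, jump=0, S_4=3
t=4: S=3, d=0, jump=0, S_5=3
t=5: S=3, d=1, jump=0, S_6=3
t=6: S=3, d=3, jump=0, S_7=3
t=7: S=3, d=2, jump=-3, S_8=0
t=8: S=0, d=0, jump=0, S_9=0
t=9: S=0, d=0, jump=0, S_10=0
t=10: S=0, d=4, jump=3, S_11=3
t=11: S=3, d=2, jump=-3, S_12=0
t=12: S=0, d=5, jump=1, S_13=1
t=13: S=1, d=4, jump=3, S_14=4
t=14: S=4, d=0, jump=0, S_15=4
t=15: S=4, d=3, jump=0, S_16=4
t=16: S=4, d=0, jump=0, S_17=4
t=17: S=4, d=3, jump=0, S_18=4


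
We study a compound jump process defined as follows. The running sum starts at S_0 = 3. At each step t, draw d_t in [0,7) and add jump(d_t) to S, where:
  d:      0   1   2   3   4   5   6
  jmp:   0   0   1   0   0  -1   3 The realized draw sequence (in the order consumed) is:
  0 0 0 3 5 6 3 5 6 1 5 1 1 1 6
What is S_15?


9

t=0: S=3, d=0, jump=0, S_1=3
t=1: S=3, d=0, jump=0, S_2=3
t=2: S=3, d=0, jump=0, S_3=3
t=3: S=3, d=3, jump=0, S_4=3
t=4: S=3, d=5, jump=-1, S_5=2
t=5: S=2, d=6, jump=3, S_6=5
t=6: S=5, d=3, jump=0, S_7=5
t=7: S=5, d=5, jump=-1, S_8=4
t=8: S=4, d=6, jump=3, S_9=7
t=9: S=7, d=1, jump=0, S_10=7
t=10: S=7, d=5, jump=-1, S_11=6
t=11: S=6, d=1, jump=0, S_12=6
t=12: S=6, d=1, jump=0, S_13=6
t=13: S=6, d=1, jump=0, S_14=6
t=14: S=6, d=6, jump=3, S_15=9


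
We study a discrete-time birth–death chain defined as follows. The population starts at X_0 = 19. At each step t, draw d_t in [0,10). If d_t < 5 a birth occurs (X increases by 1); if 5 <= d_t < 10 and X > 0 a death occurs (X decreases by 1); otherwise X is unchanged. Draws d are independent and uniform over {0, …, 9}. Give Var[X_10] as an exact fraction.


X can drop by at most 1 per step and X_0 = 19 > T = 10, so X_t >= 19 − t >= 9 > 0 for every t <= 10: the floor at 0 (the 'and X > 0' condition) never binds. Hence X_10 = X_0 + Σ_{t<10} Y_t with i.i.d. increments Y_t = y(d_t) ∈ {+1, −1, 0}.
Outcome values over d=0..9: [1, 1, 1, 1, 1, -1, -1, -1, -1, -1]
Σy = 0, Σy² = 10, M = 10
μ = 0/10 = 0,  σ² = 10/10 − (0)² = 1
Independent increments: Var[X_10] = 10·σ² = 10·(1) = 10

10


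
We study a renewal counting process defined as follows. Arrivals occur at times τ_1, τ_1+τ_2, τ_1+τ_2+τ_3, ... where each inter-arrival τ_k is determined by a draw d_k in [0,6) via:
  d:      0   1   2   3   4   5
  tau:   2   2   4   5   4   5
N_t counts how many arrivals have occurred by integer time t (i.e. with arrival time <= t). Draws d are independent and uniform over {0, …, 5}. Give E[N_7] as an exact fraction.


Inter-arrival values over d=0..5: [2, 2, 4, 5, 4, 5]
Each d has probability 1/6, so the pmf of τ is: f(2) = 1/3, f(4) = 1/3, f(5) = 1/3
Renewal equation for m(n) = E[N_n]: condition on τ_1 = k (if k <= n, one arrival plus a fresh copy on the remaining n−k steps): m(n) = F(n) + Σ_{k<=n} f(k)·m(n−k), where F(n) = P(τ <= n) and m(0) = 0
m(1) = F(1) = 0
m(2) = F(2) = 1/3
m(3) = F(3) = 1/3
m(4) = F(4) + f(2)·m(2) = 2/3 + 1/3·1/3 = 7/9
m(5) = F(5) + f(2)·m(3) = 1 + 1/3·1/3 = 10/9
m(6) = F(6) + f(2)·m(4) + f(4)·m(2) = 1 + 1/3·7/9 + 1/3·1/3 = 37/27
m(7) = F(7) + f(2)·m(5) + f(4)·m(3) + f(5)·m(2) = 1 + 1/3·10/9 + 1/3·1/3 + 1/3·1/3 = 43/27
E[N_7] = m(7) = 43/27

43/27


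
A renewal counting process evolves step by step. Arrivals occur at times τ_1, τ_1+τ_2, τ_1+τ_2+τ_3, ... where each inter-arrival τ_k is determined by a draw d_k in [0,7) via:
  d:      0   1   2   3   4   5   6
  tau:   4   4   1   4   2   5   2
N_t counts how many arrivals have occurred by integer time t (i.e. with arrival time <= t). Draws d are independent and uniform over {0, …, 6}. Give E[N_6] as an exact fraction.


201321/117649

Inter-arrival values over d=0..6: [4, 4, 1, 4, 2, 5, 2]
Each d has probability 1/7, so the pmf of τ is: f(1) = 1/7, f(2) = 2/7, f(4) = 3/7, f(5) = 1/7
Renewal equation for m(n) = E[N_n]: condition on τ_1 = k (if k <= n, one arrival plus a fresh copy on the remaining n−k steps): m(n) = F(n) + Σ_{k<=n} f(k)·m(n−k), where F(n) = P(τ <= n) and m(0) = 0
m(1) = F(1) = 1/7
m(2) = F(2) + f(1)·m(1) = 3/7 + 1/7·1/7 = 22/49
m(3) = F(3) + f(1)·m(2) + f(2)·m(1) = 3/7 + 1/7·22/49 + 2/7·1/7 = 183/343
m(4) = F(4) + f(1)·m(3) + f(2)·m(2) = 6/7 + 1/7·183/343 + 2/7·22/49 = 2549/2401
m(5) = F(5) + f(1)·m(4) + f(2)·m(3) + f(4)·m(1) = 1 + 1/7·2549/2401 + 2/7·183/343 + 3/7·1/7 = 22947/16807
m(6) = F(6) + f(1)·m(5) + f(2)·m(4) + f(4)·m(2) + f(5)·m(1) = 1 + 1/7·22947/16807 + 2/7·2549/2401 + 3/7·22/49 + 1/7·1/7 = 201321/117649
E[N_6] = m(6) = 201321/117649
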